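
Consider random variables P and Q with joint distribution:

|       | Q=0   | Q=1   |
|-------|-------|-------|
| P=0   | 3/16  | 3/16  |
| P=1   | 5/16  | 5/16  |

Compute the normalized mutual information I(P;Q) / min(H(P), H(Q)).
Marginal P(P) (row sums):
  P(P=0) = 3/16 + 3/16 = 3/8
  P(P=1) = 5/16 + 5/16 = 5/8
Marginal P(Q) (column sums):
  P(Q=0) = 3/16 + 5/16 = 1/2
  P(Q=1) = 3/16 + 5/16 = 1/2

H(P) = -[(3/8)·log₂(3/8) + (5/8)·log₂(5/8)]
  = 0.5306 + 0.4238
  = 0.9544 bits
H(Q) = -[(1/2)·log₂(1/2) + (1/2)·log₂(1/2)]
  = 0.5000 + 0.5000
  = 1.0000 bits
H(P,Q) = -[(3/16)·log₂(3/16) + (3/16)·log₂(3/16) + (5/16)·log₂(5/16) + (5/16)·log₂(5/16)]
  = 0.4528 + 0.4528 + 0.5244 + 0.5244
  = 1.9544 bits

I(P;Q) = H(P) + H(Q) - H(P,Q)
  = 0.9544 + 1.0000 - 1.9544
  = 0.0000 bits

min(H(P), H(Q)) = min(0.9544, 1.0000) = 0.9544 bits
Normalized MI = 0.0000 / 0.9544 = 0.0000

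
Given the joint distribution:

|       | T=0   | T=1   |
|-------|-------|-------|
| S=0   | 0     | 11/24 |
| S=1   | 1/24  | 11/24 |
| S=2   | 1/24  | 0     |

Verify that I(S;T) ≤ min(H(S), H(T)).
Marginal P(S) (row sums):
  P(S=0) = 0 + 11/24 = 11/24
  P(S=1) = 1/24 + 11/24 = 1/2
  P(S=2) = 1/24 + 0 = 1/24
Marginal P(T) (column sums):
  P(T=0) = 0 + 1/24 + 1/24 = 1/12
  P(T=1) = 11/24 + 11/24 + 0 = 11/12

H(S) = -[(11/24)·log₂(11/24) + (1/2)·log₂(1/2) + (1/24)·log₂(1/24)]
  = 0.5159 + 0.5000 + 0.1910
  = 1.2069 bits
H(T) = -[(1/12)·log₂(1/12) + (11/12)·log₂(11/12)]
  = 0.2987 + 0.1151
  = 0.4138 bits
H(S,T) = -[(11/24)·log₂(11/24) + (1/24)·log₂(1/24) + (11/24)·log₂(11/24) + (1/24)·log₂(1/24)]
  = 0.5159 + 0.1910 + 0.5159 + 0.1910
  = 1.4138 bits

I(S;T) = H(S) + H(T) - H(S,T)
  = 1.2069 + 0.4138 - 1.4138
  = 0.2069 bits

min(H(S), H(T)) = min(1.2069, 0.4138) = 0.4138 bits
Since 0.2069 ≤ 0.4138, the bound is satisfied ✓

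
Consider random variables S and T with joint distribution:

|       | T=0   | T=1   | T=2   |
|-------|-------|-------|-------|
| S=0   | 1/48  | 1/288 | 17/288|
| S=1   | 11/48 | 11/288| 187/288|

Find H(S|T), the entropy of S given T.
Marginal P(T) (column sums):
  P(T=0) = 1/48 + 11/48 = 1/4
  P(T=1) = 1/288 + 11/288 = 1/24
  P(T=2) = 17/288 + 187/288 = 17/24

H(S|T) = -Σ P(S,T)·log₂ P(S|T), where P(S|T) = P(S,T) / P(T)
  (S=0,T=0): P(S|T) = (1/48)/(1/4) = 1/12;  -(1/48)·log₂(1/12) = 0.0747
  (S=0,T=1): P(S|T) = (1/288)/(1/24) = 1/12;  -(1/288)·log₂(1/12) = 0.0124
  (S=0,T=2): P(S|T) = (17/288)/(17/24) = 1/12;  -(17/288)·log₂(1/12) = 0.2116
  (S=1,T=0): P(S|T) = (11/48)/(1/4) = 11/12;  -(11/48)·log₂(11/12) = 0.0288
  (S=1,T=1): P(S|T) = (11/288)/(1/24) = 11/12;  -(11/288)·log₂(11/12) = 0.0048
  (S=1,T=2): P(S|T) = (187/288)/(17/24) = 11/12;  -(187/288)·log₂(11/12) = 0.0815
H(S|T) = 0.0747 + 0.0124 + 0.2116 + 0.0288 + 0.0048 + 0.0815
  = 0.4138 bits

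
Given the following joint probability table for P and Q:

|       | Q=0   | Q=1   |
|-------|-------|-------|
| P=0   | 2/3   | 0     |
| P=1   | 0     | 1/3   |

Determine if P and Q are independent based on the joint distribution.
Marginal P(P) (row sums):
  P(P=0) = 2/3 + 0 = 2/3
  P(P=1) = 0 + 1/3 = 1/3
Marginal P(Q) (column sums):
  P(Q=0) = 2/3 + 0 = 2/3
  P(Q=1) = 0 + 1/3 = 1/3

P and Q are independent iff P(P=i,Q=j) = P(P=i)·P(Q=j) for every cell.
  P(P=0)·P(Q=0) = 2/3 × 2/3 = 4/9, but P(P=0,Q=0) = 2/3 ✗

No, P and Q are not independent. Quantitatively, I(P;Q) > 0:

H(P) = -[(2/3)·log₂(2/3) + (1/3)·log₂(1/3)]
  = 0.3900 + 0.5283
  = 0.9183 bits
H(Q) = -[(2/3)·log₂(2/3) + (1/3)·log₂(1/3)]
  = 0.3900 + 0.5283
  = 0.9183 bits
H(P,Q) = -[(2/3)·log₂(2/3) + (1/3)·log₂(1/3)]
  = 0.3900 + 0.5283
  = 0.9183 bits
I(P;Q) = H(P) + H(Q) - H(P,Q) = 0.9183 + 0.9183 - 0.9183 = 0.9183 bits > 0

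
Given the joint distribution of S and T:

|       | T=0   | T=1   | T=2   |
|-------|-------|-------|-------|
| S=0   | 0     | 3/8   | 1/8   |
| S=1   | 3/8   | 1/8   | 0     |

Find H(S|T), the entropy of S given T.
Marginal P(T) (column sums):
  P(T=0) = 0 + 3/8 = 3/8
  P(T=1) = 3/8 + 1/8 = 1/2
  P(T=2) = 1/8 + 0 = 1/8

H(S|T) = -Σ P(S,T)·log₂ P(S|T), where P(S|T) = P(S,T) / P(T)
  (cells with P(S,T) = 0 contribute 0)
  (S=0,T=1): P(S|T) = (3/8)/(1/2) = 3/4;  -(3/8)·log₂(3/4) = 0.1556
  (S=0,T=2): P(S|T) = (1/8)/(1/8) = 1;  -(1/8)·log₂(1) = 0.0000
  (S=1,T=0): P(S|T) = (3/8)/(3/8) = 1;  -(3/8)·log₂(1) = 0.0000
  (S=1,T=1): P(S|T) = (1/8)/(1/2) = 1/4;  -(1/8)·log₂(1/4) = 0.2500
H(S|T) = 0.1556 + 0.0000 + 0.0000 + 0.2500
  = 0.4056 bits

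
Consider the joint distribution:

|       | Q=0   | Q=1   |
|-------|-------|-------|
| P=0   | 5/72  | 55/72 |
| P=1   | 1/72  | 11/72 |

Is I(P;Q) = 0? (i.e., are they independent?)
Marginal P(P) (row sums):
  P(P=0) = 5/72 + 55/72 = 5/6
  P(P=1) = 1/72 + 11/72 = 1/6
Marginal P(Q) (column sums):
  P(Q=0) = 5/72 + 1/72 = 1/12
  P(Q=1) = 55/72 + 11/72 = 11/12

P and Q are independent iff P(P=i,Q=j) = P(P=i)·P(Q=j) for every cell.
  P(P=0)·P(Q=0) = 5/6 × 1/12 = 5/72 = P(P=0,Q=0) ✓
  P(P=0)·P(Q=1) = 5/6 × 11/12 = 55/72 = P(P=0,Q=1) ✓
  P(P=1)·P(Q=0) = 1/6 × 1/12 = 1/72 = P(P=1,Q=0) ✓
  P(P=1)·P(Q=1) = 1/6 × 11/12 = 11/72 = P(P=1,Q=1) ✓

Yes, P and Q are independent: every cell factors, so I(P;Q) = 0 bits.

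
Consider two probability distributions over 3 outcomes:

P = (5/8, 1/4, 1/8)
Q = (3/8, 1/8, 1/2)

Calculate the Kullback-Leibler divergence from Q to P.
D(P||Q) = Σ P(i) log₂(P(i)/Q(i))
  i=0: (5/8) × log₂((5/8)/(3/8)) = (5/8) × log₂(5/3) = 0.4606
  i=1: (1/4) × log₂((1/4)/(1/8)) = (1/4) × log₂(2) = 0.2500
  i=2: (1/8) × log₂((1/8)/(1/2)) = (1/8) × log₂(1/4) = -0.2500
D(P||Q) = 0.4606 + 0.2500 - 0.2500
  = 0.4606 bits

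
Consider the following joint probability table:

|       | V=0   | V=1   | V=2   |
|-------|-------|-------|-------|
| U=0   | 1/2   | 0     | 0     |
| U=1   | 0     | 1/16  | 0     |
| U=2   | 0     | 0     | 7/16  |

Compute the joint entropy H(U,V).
H(U,V) = -Σ P(U,V) log₂ P(U,V), summed over the non-zero cells:
H(U,V) = -[(1/2)·log₂(1/2) + (1/16)·log₂(1/16) + (7/16)·log₂(7/16)]
  = 0.5000 + 0.2500 + 0.5218
  = 1.2718 bits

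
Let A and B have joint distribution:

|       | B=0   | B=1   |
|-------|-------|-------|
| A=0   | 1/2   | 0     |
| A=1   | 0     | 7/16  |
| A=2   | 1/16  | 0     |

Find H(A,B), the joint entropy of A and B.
H(A,B) = -Σ P(A,B) log₂ P(A,B), summed over the non-zero cells:
H(A,B) = -[(1/2)·log₂(1/2) + (7/16)·log₂(7/16) + (1/16)·log₂(1/16)]
  = 0.5000 + 0.5218 + 0.2500
  = 1.2718 bits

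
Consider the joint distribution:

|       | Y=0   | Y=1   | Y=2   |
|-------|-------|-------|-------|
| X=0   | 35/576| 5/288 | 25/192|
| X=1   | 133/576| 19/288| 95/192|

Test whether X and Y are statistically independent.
Marginal P(X) (row sums):
  P(X=0) = 35/576 + 5/288 + 25/192 = 5/24
  P(X=1) = 133/576 + 19/288 + 95/192 = 19/24
Marginal P(Y) (column sums):
  P(Y=0) = 35/576 + 133/576 = 7/24
  P(Y=1) = 5/288 + 19/288 = 1/12
  P(Y=2) = 25/192 + 95/192 = 5/8

X and Y are independent iff P(X=i,Y=j) = P(X=i)·P(Y=j) for every cell.
  P(X=0)·P(Y=0) = 5/24 × 7/24 = 35/576 = P(X=0,Y=0) ✓
  P(X=0)·P(Y=1) = 5/24 × 1/12 = 5/288 = P(X=0,Y=1) ✓
  P(X=0)·P(Y=2) = 5/24 × 5/8 = 25/192 = P(X=0,Y=2) ✓
  P(X=1)·P(Y=0) = 19/24 × 7/24 = 133/576 = P(X=1,Y=0) ✓
  P(X=1)·P(Y=1) = 19/24 × 1/12 = 19/288 = P(X=1,Y=1) ✓
  P(X=1)·P(Y=2) = 19/24 × 5/8 = 95/192 = P(X=1,Y=2) ✓

Yes, X and Y are independent: every cell factors, so I(X;Y) = 0 bits.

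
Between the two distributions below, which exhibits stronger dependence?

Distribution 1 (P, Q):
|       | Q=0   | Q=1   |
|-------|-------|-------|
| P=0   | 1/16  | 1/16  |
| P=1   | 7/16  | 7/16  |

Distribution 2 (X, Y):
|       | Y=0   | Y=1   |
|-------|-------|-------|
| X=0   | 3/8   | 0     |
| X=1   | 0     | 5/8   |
Distribution 1 (P, Q):
Marginal P(P) (row sums):
  P(P=0) = 1/16 + 1/16 = 1/8
  P(P=1) = 7/16 + 7/16 = 7/8
Marginal P(Q) (column sums):
  P(Q=0) = 1/16 + 7/16 = 1/2
  P(Q=1) = 1/16 + 7/16 = 1/2

H(P) = -[(1/8)·log₂(1/8) + (7/8)·log₂(7/8)]
  = 0.3750 + 0.1686
  = 0.5436 bits
H(Q) = -[(1/2)·log₂(1/2) + (1/2)·log₂(1/2)]
  = 0.5000 + 0.5000
  = 1.0000 bits
H(P,Q) = -[(1/16)·log₂(1/16) + (1/16)·log₂(1/16) + (7/16)·log₂(7/16) + (7/16)·log₂(7/16)]
  = 0.2500 + 0.2500 + 0.5218 + 0.5218
  = 1.5436 bits

I(P;Q) = H(P) + H(Q) - H(P,Q)
  = 0.5436 + 1.0000 - 1.5436
  = 0.0000 bits

Distribution 2 (X, Y):
Marginal P(X) (row sums):
  P(X=0) = 3/8 + 0 = 3/8
  P(X=1) = 0 + 5/8 = 5/8
Marginal P(Y) (column sums):
  P(Y=0) = 3/8 + 0 = 3/8
  P(Y=1) = 0 + 5/8 = 5/8

H(X) = -[(3/8)·log₂(3/8) + (5/8)·log₂(5/8)]
  = 0.5306 + 0.4238
  = 0.9544 bits
H(Y) = -[(3/8)·log₂(3/8) + (5/8)·log₂(5/8)]
  = 0.5306 + 0.4238
  = 0.9544 bits
H(X,Y) = -[(3/8)·log₂(3/8) + (5/8)·log₂(5/8)]
  = 0.5306 + 0.4238
  = 0.9544 bits

I(X;Y) = H(X) + H(Y) - H(X,Y)
  = 0.9544 + 0.9544 - 0.9544
  = 0.9544 bits

I(X;Y) = 0.9544 bits > I(P;Q) = 0.0000 bits, so (X, Y) has the higher mutual information (stronger dependence).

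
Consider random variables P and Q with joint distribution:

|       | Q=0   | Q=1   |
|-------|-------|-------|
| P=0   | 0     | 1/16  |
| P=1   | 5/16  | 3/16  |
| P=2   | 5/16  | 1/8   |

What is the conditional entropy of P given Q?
Marginal P(Q) (column sums):
  P(Q=0) = 0 + 5/16 + 5/16 = 5/8
  P(Q=1) = 1/16 + 3/16 + 1/8 = 3/8

H(P|Q) = -Σ P(P,Q)·log₂ P(P|Q), where P(P|Q) = P(P,Q) / P(Q)
  (cells with P(P,Q) = 0 contribute 0)
  (P=0,Q=1): P(P|Q) = (1/16)/(3/8) = 1/6;  -(1/16)·log₂(1/6) = 0.1616
  (P=1,Q=0): P(P|Q) = (5/16)/(5/8) = 1/2;  -(5/16)·log₂(1/2) = 0.3125
  (P=1,Q=1): P(P|Q) = (3/16)/(3/8) = 1/2;  -(3/16)·log₂(1/2) = 0.1875
  (P=2,Q=0): P(P|Q) = (5/16)/(5/8) = 1/2;  -(5/16)·log₂(1/2) = 0.3125
  (P=2,Q=1): P(P|Q) = (1/8)/(3/8) = 1/3;  -(1/8)·log₂(1/3) = 0.1981
H(P|Q) = 0.1616 + 0.3125 + 0.1875 + 0.3125 + 0.1981
  = 1.1722 bits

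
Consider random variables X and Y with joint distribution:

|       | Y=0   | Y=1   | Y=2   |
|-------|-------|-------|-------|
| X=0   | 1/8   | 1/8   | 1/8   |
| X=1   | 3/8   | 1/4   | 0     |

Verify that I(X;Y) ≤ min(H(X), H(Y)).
Marginal P(X) (row sums):
  P(X=0) = 1/8 + 1/8 + 1/8 = 3/8
  P(X=1) = 3/8 + 1/4 + 0 = 5/8
Marginal P(Y) (column sums):
  P(Y=0) = 1/8 + 3/8 = 1/2
  P(Y=1) = 1/8 + 1/4 = 3/8
  P(Y=2) = 1/8 + 0 = 1/8

H(X) = -[(3/8)·log₂(3/8) + (5/8)·log₂(5/8)]
  = 0.5306 + 0.4238
  = 0.9544 bits
H(Y) = -[(1/2)·log₂(1/2) + (3/8)·log₂(3/8) + (1/8)·log₂(1/8)]
  = 0.5000 + 0.5306 + 0.3750
  = 1.4056 bits
H(X,Y) = -[(1/8)·log₂(1/8) + (1/8)·log₂(1/8) + (1/8)·log₂(1/8) + (3/8)·log₂(3/8) + (1/4)·log₂(1/4)]
  = 0.3750 + 0.3750 + 0.3750 + 0.5306 + 0.5000
  = 2.1556 bits

I(X;Y) = H(X) + H(Y) - H(X,Y)
  = 0.9544 + 1.4056 - 2.1556
  = 0.2044 bits

min(H(X), H(Y)) = min(0.9544, 1.4056) = 0.9544 bits
Since 0.2044 ≤ 0.9544, the bound is satisfied ✓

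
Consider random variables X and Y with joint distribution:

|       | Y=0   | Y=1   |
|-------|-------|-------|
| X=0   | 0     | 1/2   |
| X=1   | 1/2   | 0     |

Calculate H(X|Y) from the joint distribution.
Marginal P(Y) (column sums):
  P(Y=0) = 0 + 1/2 = 1/2
  P(Y=1) = 1/2 + 0 = 1/2

H(X|Y) = -Σ P(X,Y)·log₂ P(X|Y), where P(X|Y) = P(X,Y) / P(Y)
  (cells with P(X,Y) = 0 contribute 0)
  (X=0,Y=1): P(X|Y) = (1/2)/(1/2) = 1;  -(1/2)·log₂(1) = 0.0000
  (X=1,Y=0): P(X|Y) = (1/2)/(1/2) = 1;  -(1/2)·log₂(1) = 0.0000
H(X|Y) = 0.0000 + 0.0000
  = 0.0000 bits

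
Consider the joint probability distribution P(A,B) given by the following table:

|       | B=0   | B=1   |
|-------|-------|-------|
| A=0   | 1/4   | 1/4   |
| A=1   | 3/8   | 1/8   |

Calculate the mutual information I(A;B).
Marginal P(A) (row sums):
  P(A=0) = 1/4 + 1/4 = 1/2
  P(A=1) = 3/8 + 1/8 = 1/2
Marginal P(B) (column sums):
  P(B=0) = 1/4 + 3/8 = 5/8
  P(B=1) = 1/4 + 1/8 = 3/8

H(A) = -[(1/2)·log₂(1/2) + (1/2)·log₂(1/2)]
  = 0.5000 + 0.5000
  = 1.0000 bits
H(B) = -[(5/8)·log₂(5/8) + (3/8)·log₂(3/8)]
  = 0.4238 + 0.5306
  = 0.9544 bits
H(A,B) = -[(1/4)·log₂(1/4) + (1/4)·log₂(1/4) + (3/8)·log₂(3/8) + (1/8)·log₂(1/8)]
  = 0.5000 + 0.5000 + 0.5306 + 0.3750
  = 1.9056 bits

I(A;B) = H(A) + H(B) - H(A,B)
  = 1.0000 + 0.9544 - 1.9056
  = 0.0488 bits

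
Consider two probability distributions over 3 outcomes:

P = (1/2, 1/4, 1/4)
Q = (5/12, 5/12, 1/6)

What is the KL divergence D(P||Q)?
D(P||Q) = Σ P(i) log₂(P(i)/Q(i))
  i=0: (1/2) × log₂((1/2)/(5/12)) = (1/2) × log₂(6/5) = 0.1315
  i=1: (1/4) × log₂((1/4)/(5/12)) = (1/4) × log₂(3/5) = -0.1842
  i=2: (1/4) × log₂((1/4)/(1/6)) = (1/4) × log₂(3/2) = 0.1462
D(P||Q) = 0.1315 - 0.1842 + 0.1462
  = 0.0935 bits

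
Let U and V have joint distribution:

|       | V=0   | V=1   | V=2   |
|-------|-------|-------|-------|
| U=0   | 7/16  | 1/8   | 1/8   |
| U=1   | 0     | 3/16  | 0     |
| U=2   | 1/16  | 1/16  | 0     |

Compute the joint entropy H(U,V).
H(U,V) = -Σ P(U,V) log₂ P(U,V), summed over the non-zero cells:
H(U,V) = -[(7/16)·log₂(7/16) + (1/8)·log₂(1/8) + (1/8)·log₂(1/8) + (3/16)·log₂(3/16) + (1/16)·log₂(1/16) + (1/16)·log₂(1/16)]
  = 0.5218 + 0.3750 + 0.3750 + 0.4528 + 0.2500 + 0.2500
  = 2.2246 bits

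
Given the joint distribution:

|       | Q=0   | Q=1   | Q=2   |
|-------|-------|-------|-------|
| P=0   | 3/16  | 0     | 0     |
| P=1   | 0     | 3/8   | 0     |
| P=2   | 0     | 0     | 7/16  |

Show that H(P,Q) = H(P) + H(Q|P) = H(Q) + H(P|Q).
Marginal P(P) (row sums):
  P(P=0) = 3/16 + 0 + 0 = 3/16
  P(P=1) = 0 + 3/8 + 0 = 3/8
  P(P=2) = 0 + 0 + 7/16 = 7/16
Marginal P(Q) (column sums):
  P(Q=0) = 3/16 + 0 + 0 = 3/16
  P(Q=1) = 0 + 3/8 + 0 = 3/8
  P(Q=2) = 0 + 0 + 7/16 = 7/16

Decomposition 1: H(P) + H(Q|P)
H(P) = -[(3/16)·log₂(3/16) + (3/8)·log₂(3/8) + (7/16)·log₂(7/16)]
  = 0.4528 + 0.5306 + 0.5218
  = 1.5052 bits
H(Q|P) = -Σ P(P,Q)·log₂ P(Q|P), where P(Q|P) = P(P,Q) / P(P)
  (cells with P(P,Q) = 0 contribute 0)
  (P=0,Q=0): P(Q|P) = (3/16)/(3/16) = 1;  -(3/16)·log₂(1) = 0.0000
  (P=1,Q=1): P(Q|P) = (3/8)/(3/8) = 1;  -(3/8)·log₂(1) = 0.0000
  (P=2,Q=2): P(Q|P) = (7/16)/(7/16) = 1;  -(7/16)·log₂(1) = 0.0000
H(Q|P) = 0.0000 + 0.0000 + 0.0000
  = 0.0000 bits
H(P) + H(Q|P) = 1.5052 + 0.0000 = 1.5052 bits

Decomposition 2: H(Q) + H(P|Q)
H(Q) = -[(3/16)·log₂(3/16) + (3/8)·log₂(3/8) + (7/16)·log₂(7/16)]
  = 0.4528 + 0.5306 + 0.5218
  = 1.5052 bits
H(P|Q) = -Σ P(P,Q)·log₂ P(P|Q), where P(P|Q) = P(P,Q) / P(Q)
  (cells with P(P,Q) = 0 contribute 0)
  (P=0,Q=0): P(P|Q) = (3/16)/(3/16) = 1;  -(3/16)·log₂(1) = 0.0000
  (P=1,Q=1): P(P|Q) = (3/8)/(3/8) = 1;  -(3/8)·log₂(1) = 0.0000
  (P=2,Q=2): P(P|Q) = (7/16)/(7/16) = 1;  -(7/16)·log₂(1) = 0.0000
H(P|Q) = 0.0000 + 0.0000 + 0.0000
  = 0.0000 bits
H(Q) + H(P|Q) = 1.5052 + 0.0000 = 1.5052 bits

Direct computation of the joint entropy:
H(P,Q) = -[(3/16)·log₂(3/16) + (3/8)·log₂(3/8) + (7/16)·log₂(7/16)]
  = 0.4528 + 0.5306 + 0.5218
  = 1.5052 bits

All three agree: H(P,Q) = 1.5052 bits ✓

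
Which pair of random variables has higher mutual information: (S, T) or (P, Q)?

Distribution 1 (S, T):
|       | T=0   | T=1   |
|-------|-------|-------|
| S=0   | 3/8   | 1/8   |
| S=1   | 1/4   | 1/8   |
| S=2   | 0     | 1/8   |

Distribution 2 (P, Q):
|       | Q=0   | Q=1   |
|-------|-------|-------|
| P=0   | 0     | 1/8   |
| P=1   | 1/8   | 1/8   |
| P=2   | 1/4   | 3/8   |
Distribution 1 (S, T):
Marginal P(S) (row sums):
  P(S=0) = 3/8 + 1/8 = 1/2
  P(S=1) = 1/4 + 1/8 = 3/8
  P(S=2) = 0 + 1/8 = 1/8
Marginal P(T) (column sums):
  P(T=0) = 3/8 + 1/4 + 0 = 5/8
  P(T=1) = 1/8 + 1/8 + 1/8 = 3/8

H(S) = -[(1/2)·log₂(1/2) + (3/8)·log₂(3/8) + (1/8)·log₂(1/8)]
  = 0.5000 + 0.5306 + 0.3750
  = 1.4056 bits
H(T) = -[(5/8)·log₂(5/8) + (3/8)·log₂(3/8)]
  = 0.4238 + 0.5306
  = 0.9544 bits
H(S,T) = -[(3/8)·log₂(3/8) + (1/8)·log₂(1/8) + (1/4)·log₂(1/4) + (1/8)·log₂(1/8) + (1/8)·log₂(1/8)]
  = 0.5306 + 0.3750 + 0.5000 + 0.3750 + 0.3750
  = 2.1556 bits

I(S;T) = H(S) + H(T) - H(S,T)
  = 1.4056 + 0.9544 - 2.1556
  = 0.2044 bits

Distribution 2 (P, Q):
Marginal P(P) (row sums):
  P(P=0) = 0 + 1/8 = 1/8
  P(P=1) = 1/8 + 1/8 = 1/4
  P(P=2) = 1/4 + 3/8 = 5/8
Marginal P(Q) (column sums):
  P(Q=0) = 0 + 1/8 + 1/4 = 3/8
  P(Q=1) = 1/8 + 1/8 + 3/8 = 5/8

H(P) = -[(1/8)·log₂(1/8) + (1/4)·log₂(1/4) + (5/8)·log₂(5/8)]
  = 0.3750 + 0.5000 + 0.4238
  = 1.2988 bits
H(Q) = -[(3/8)·log₂(3/8) + (5/8)·log₂(5/8)]
  = 0.5306 + 0.4238
  = 0.9544 bits
H(P,Q) = -[(1/8)·log₂(1/8) + (1/8)·log₂(1/8) + (1/8)·log₂(1/8) + (1/4)·log₂(1/4) + (3/8)·log₂(3/8)]
  = 0.3750 + 0.3750 + 0.3750 + 0.5000 + 0.5306
  = 2.1556 bits

I(P;Q) = H(P) + H(Q) - H(P,Q)
  = 1.2988 + 0.9544 - 2.1556
  = 0.0976 bits

I(S;T) = 0.2044 bits > I(P;Q) = 0.0976 bits, so (S, T) has the higher mutual information (stronger dependence).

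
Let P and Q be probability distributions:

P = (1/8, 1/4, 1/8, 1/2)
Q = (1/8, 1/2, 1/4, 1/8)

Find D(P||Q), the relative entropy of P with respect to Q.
D(P||Q) = Σ P(i) log₂(P(i)/Q(i))
  i=0: (1/8) × log₂((1/8)/(1/8)) = (1/8) × log₂(1) = 0.0000
  i=1: (1/4) × log₂((1/4)/(1/2)) = (1/4) × log₂(1/2) = -0.2500
  i=2: (1/8) × log₂((1/8)/(1/4)) = (1/8) × log₂(1/2) = -0.1250
  i=3: (1/2) × log₂((1/2)/(1/8)) = (1/2) × log₂(4) = 1.0000
D(P||Q) = 0.0000 - 0.2500 - 0.1250 + 1.0000
  = 0.6250 bits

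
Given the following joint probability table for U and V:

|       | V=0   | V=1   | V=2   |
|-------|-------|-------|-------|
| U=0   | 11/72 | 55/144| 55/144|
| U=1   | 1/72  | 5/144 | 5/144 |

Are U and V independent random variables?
Marginal P(U) (row sums):
  P(U=0) = 11/72 + 55/144 + 55/144 = 11/12
  P(U=1) = 1/72 + 5/144 + 5/144 = 1/12
Marginal P(V) (column sums):
  P(V=0) = 11/72 + 1/72 = 1/6
  P(V=1) = 55/144 + 5/144 = 5/12
  P(V=2) = 55/144 + 5/144 = 5/12

U and V are independent iff P(U=i,V=j) = P(U=i)·P(V=j) for every cell.
  P(U=0)·P(V=0) = 11/12 × 1/6 = 11/72 = P(U=0,V=0) ✓
  P(U=0)·P(V=1) = 11/12 × 5/12 = 55/144 = P(U=0,V=1) ✓
  P(U=0)·P(V=2) = 11/12 × 5/12 = 55/144 = P(U=0,V=2) ✓
  P(U=1)·P(V=0) = 1/12 × 1/6 = 1/72 = P(U=1,V=0) ✓
  P(U=1)·P(V=1) = 1/12 × 5/12 = 5/144 = P(U=1,V=1) ✓
  P(U=1)·P(V=2) = 1/12 × 5/12 = 5/144 = P(U=1,V=2) ✓

Yes, U and V are independent: every cell factors, so I(U;V) = 0 bits.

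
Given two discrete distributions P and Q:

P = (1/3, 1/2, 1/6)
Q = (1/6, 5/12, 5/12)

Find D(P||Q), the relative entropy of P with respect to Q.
D(P||Q) = Σ P(i) log₂(P(i)/Q(i))
  i=0: (1/3) × log₂((1/3)/(1/6)) = (1/3) × log₂(2) = 0.3333
  i=1: (1/2) × log₂((1/2)/(5/12)) = (1/2) × log₂(6/5) = 0.1315
  i=2: (1/6) × log₂((1/6)/(5/12)) = (1/6) × log₂(2/5) = -0.2203
D(P||Q) = 0.3333 + 0.1315 - 0.2203
  = 0.2445 bits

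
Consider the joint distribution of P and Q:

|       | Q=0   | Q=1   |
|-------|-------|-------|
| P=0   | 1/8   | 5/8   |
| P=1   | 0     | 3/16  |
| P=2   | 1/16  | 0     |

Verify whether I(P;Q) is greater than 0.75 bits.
Marginal P(P) (row sums):
  P(P=0) = 1/8 + 5/8 = 3/4
  P(P=1) = 0 + 3/16 = 3/16
  P(P=2) = 1/16 + 0 = 1/16
Marginal P(Q) (column sums):
  P(Q=0) = 1/8 + 0 + 1/16 = 3/16
  P(Q=1) = 5/8 + 3/16 + 0 = 13/16

H(P) = -[(3/4)·log₂(3/4) + (3/16)·log₂(3/16) + (1/16)·log₂(1/16)]
  = 0.3113 + 0.4528 + 0.2500
  = 1.0141 bits
H(Q) = -[(3/16)·log₂(3/16) + (13/16)·log₂(13/16)]
  = 0.4528 + 0.2434
  = 0.6962 bits
H(P,Q) = -[(1/8)·log₂(1/8) + (5/8)·log₂(5/8) + (3/16)·log₂(3/16) + (1/16)·log₂(1/16)]
  = 0.3750 + 0.4238 + 0.4528 + 0.2500
  = 1.5016 bits

I(P;Q) = H(P) + H(Q) - H(P,Q)
  = 1.0141 + 0.6962 - 1.5016
  = 0.2087 bits

No. I(P;Q) = 0.2087 bits, which is ≤ 0.75 bits.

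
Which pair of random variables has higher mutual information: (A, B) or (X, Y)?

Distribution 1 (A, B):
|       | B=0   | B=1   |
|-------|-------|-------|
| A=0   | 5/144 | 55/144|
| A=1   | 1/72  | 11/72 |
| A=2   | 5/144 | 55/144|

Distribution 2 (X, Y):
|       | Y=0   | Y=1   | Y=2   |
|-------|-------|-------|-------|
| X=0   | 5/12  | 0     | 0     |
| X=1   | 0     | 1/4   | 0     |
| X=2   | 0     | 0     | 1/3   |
Distribution 1 (A, B):
Marginal P(A) (row sums):
  P(A=0) = 5/144 + 55/144 = 5/12
  P(A=1) = 1/72 + 11/72 = 1/6
  P(A=2) = 5/144 + 55/144 = 5/12
Marginal P(B) (column sums):
  P(B=0) = 5/144 + 1/72 + 5/144 = 1/12
  P(B=1) = 55/144 + 11/72 + 55/144 = 11/12

H(A) = -[(5/12)·log₂(5/12) + (1/6)·log₂(1/6) + (5/12)·log₂(5/12)]
  = 0.5263 + 0.4308 + 0.5263
  = 1.4834 bits
H(B) = -[(1/12)·log₂(1/12) + (11/12)·log₂(11/12)]
  = 0.2987 + 0.1151
  = 0.4138 bits
H(A,B) = -[(5/144)·log₂(5/144) + (55/144)·log₂(55/144) + (1/72)·log₂(1/72) + (11/72)·log₂(11/72) + (5/144)·log₂(5/144) + (55/144)·log₂(55/144)]
  = 0.1683 + 0.5304 + 0.0857 + 0.4141 + 0.1683 + 0.5304
  = 1.8972 bits

I(A;B) = H(A) + H(B) - H(A,B)
  = 1.4834 + 0.4138 - 1.8972
  = 0.0000 bits

Distribution 2 (X, Y):
Marginal P(X) (row sums):
  P(X=0) = 5/12 + 0 + 0 = 5/12
  P(X=1) = 0 + 1/4 + 0 = 1/4
  P(X=2) = 0 + 0 + 1/3 = 1/3
Marginal P(Y) (column sums):
  P(Y=0) = 5/12 + 0 + 0 = 5/12
  P(Y=1) = 0 + 1/4 + 0 = 1/4
  P(Y=2) = 0 + 0 + 1/3 = 1/3

H(X) = -[(5/12)·log₂(5/12) + (1/4)·log₂(1/4) + (1/3)·log₂(1/3)]
  = 0.5263 + 0.5000 + 0.5283
  = 1.5546 bits
H(Y) = -[(5/12)·log₂(5/12) + (1/4)·log₂(1/4) + (1/3)·log₂(1/3)]
  = 0.5263 + 0.5000 + 0.5283
  = 1.5546 bits
H(X,Y) = -[(5/12)·log₂(5/12) + (1/4)·log₂(1/4) + (1/3)·log₂(1/3)]
  = 0.5263 + 0.5000 + 0.5283
  = 1.5546 bits

I(X;Y) = H(X) + H(Y) - H(X,Y)
  = 1.5546 + 1.5546 - 1.5546
  = 1.5546 bits

I(X;Y) = 1.5546 bits > I(A;B) = 0.0000 bits, so (X, Y) has the higher mutual information (stronger dependence).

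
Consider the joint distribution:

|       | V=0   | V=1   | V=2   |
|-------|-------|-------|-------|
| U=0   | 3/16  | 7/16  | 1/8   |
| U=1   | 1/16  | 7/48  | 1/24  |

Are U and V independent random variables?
Marginal P(U) (row sums):
  P(U=0) = 3/16 + 7/16 + 1/8 = 3/4
  P(U=1) = 1/16 + 7/48 + 1/24 = 1/4
Marginal P(V) (column sums):
  P(V=0) = 3/16 + 1/16 = 1/4
  P(V=1) = 7/16 + 7/48 = 7/12
  P(V=2) = 1/8 + 1/24 = 1/6

U and V are independent iff P(U=i,V=j) = P(U=i)·P(V=j) for every cell.
  P(U=0)·P(V=0) = 3/4 × 1/4 = 3/16 = P(U=0,V=0) ✓
  P(U=0)·P(V=1) = 3/4 × 7/12 = 7/16 = P(U=0,V=1) ✓
  P(U=0)·P(V=2) = 3/4 × 1/6 = 1/8 = P(U=0,V=2) ✓
  P(U=1)·P(V=0) = 1/4 × 1/4 = 1/16 = P(U=1,V=0) ✓
  P(U=1)·P(V=1) = 1/4 × 7/12 = 7/48 = P(U=1,V=1) ✓
  P(U=1)·P(V=2) = 1/4 × 1/6 = 1/24 = P(U=1,V=2) ✓

Yes, U and V are independent: every cell factors, so I(U;V) = 0 bits.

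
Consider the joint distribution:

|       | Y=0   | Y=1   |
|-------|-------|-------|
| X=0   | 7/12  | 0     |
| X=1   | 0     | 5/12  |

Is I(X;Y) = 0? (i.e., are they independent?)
Marginal P(X) (row sums):
  P(X=0) = 7/12 + 0 = 7/12
  P(X=1) = 0 + 5/12 = 5/12
Marginal P(Y) (column sums):
  P(Y=0) = 7/12 + 0 = 7/12
  P(Y=1) = 0 + 5/12 = 5/12

X and Y are independent iff P(X=i,Y=j) = P(X=i)·P(Y=j) for every cell.
  P(X=0)·P(Y=0) = 7/12 × 7/12 = 49/144, but P(X=0,Y=0) = 7/12 ✗

No, X and Y are not independent. Quantitatively, I(X;Y) > 0:

H(X) = -[(7/12)·log₂(7/12) + (5/12)·log₂(5/12)]
  = 0.4536 + 0.5263
  = 0.9799 bits
H(Y) = -[(7/12)·log₂(7/12) + (5/12)·log₂(5/12)]
  = 0.4536 + 0.5263
  = 0.9799 bits
H(X,Y) = -[(7/12)·log₂(7/12) + (5/12)·log₂(5/12)]
  = 0.4536 + 0.5263
  = 0.9799 bits
I(X;Y) = H(X) + H(Y) - H(X,Y) = 0.9799 + 0.9799 - 0.9799 = 0.9799 bits > 0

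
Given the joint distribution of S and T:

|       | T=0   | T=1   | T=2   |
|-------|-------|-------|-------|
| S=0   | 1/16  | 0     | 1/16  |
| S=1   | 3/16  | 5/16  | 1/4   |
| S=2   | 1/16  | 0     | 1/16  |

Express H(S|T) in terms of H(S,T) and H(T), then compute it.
H(S|T) = H(S,T) - H(T)

Marginal P(T) (column sums):
  P(T=0) = 1/16 + 3/16 + 1/16 = 5/16
  P(T=1) = 0 + 5/16 + 0 = 5/16
  P(T=2) = 1/16 + 1/4 + 1/16 = 3/8

H(S,T) = -[(1/16)·log₂(1/16) + (1/16)·log₂(1/16) + (3/16)·log₂(3/16) + (5/16)·log₂(5/16) + (1/4)·log₂(1/4) + (1/16)·log₂(1/16) + (1/16)·log₂(1/16)]
  = 0.2500 + 0.2500 + 0.4528 + 0.5244 + 0.5000 + 0.2500 + 0.2500
  = 2.4772 bits
H(T) = -[(5/16)·log₂(5/16) + (5/16)·log₂(5/16) + (3/8)·log₂(3/8)]
  = 0.5244 + 0.5244 + 0.5306
  = 1.5794 bits

H(S|T) = 2.4772 - 1.5794 = 0.8978 bits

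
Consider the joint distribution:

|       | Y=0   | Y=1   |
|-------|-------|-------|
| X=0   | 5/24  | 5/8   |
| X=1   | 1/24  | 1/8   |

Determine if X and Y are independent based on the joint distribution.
Marginal P(X) (row sums):
  P(X=0) = 5/24 + 5/8 = 5/6
  P(X=1) = 1/24 + 1/8 = 1/6
Marginal P(Y) (column sums):
  P(Y=0) = 5/24 + 1/24 = 1/4
  P(Y=1) = 5/8 + 1/8 = 3/4

X and Y are independent iff P(X=i,Y=j) = P(X=i)·P(Y=j) for every cell.
  P(X=0)·P(Y=0) = 5/6 × 1/4 = 5/24 = P(X=0,Y=0) ✓
  P(X=0)·P(Y=1) = 5/6 × 3/4 = 5/8 = P(X=0,Y=1) ✓
  P(X=1)·P(Y=0) = 1/6 × 1/4 = 1/24 = P(X=1,Y=0) ✓
  P(X=1)·P(Y=1) = 1/6 × 3/4 = 1/8 = P(X=1,Y=1) ✓

Yes, X and Y are independent: every cell factors, so I(X;Y) = 0 bits.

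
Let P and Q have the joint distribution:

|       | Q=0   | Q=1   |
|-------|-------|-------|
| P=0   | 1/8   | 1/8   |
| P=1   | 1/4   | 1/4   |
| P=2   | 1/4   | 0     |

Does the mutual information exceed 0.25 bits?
Marginal P(P) (row sums):
  P(P=0) = 1/8 + 1/8 = 1/4
  P(P=1) = 1/4 + 1/4 = 1/2
  P(P=2) = 1/4 + 0 = 1/4
Marginal P(Q) (column sums):
  P(Q=0) = 1/8 + 1/4 + 1/4 = 5/8
  P(Q=1) = 1/8 + 1/4 + 0 = 3/8

H(P) = -[(1/4)·log₂(1/4) + (1/2)·log₂(1/2) + (1/4)·log₂(1/4)]
  = 0.5000 + 0.5000 + 0.5000
  = 1.5000 bits
H(Q) = -[(5/8)·log₂(5/8) + (3/8)·log₂(3/8)]
  = 0.4238 + 0.5306
  = 0.9544 bits
H(P,Q) = -[(1/8)·log₂(1/8) + (1/8)·log₂(1/8) + (1/4)·log₂(1/4) + (1/4)·log₂(1/4) + (1/4)·log₂(1/4)]
  = 0.3750 + 0.3750 + 0.5000 + 0.5000 + 0.5000
  = 2.2500 bits

I(P;Q) = H(P) + H(Q) - H(P,Q)
  = 1.5000 + 0.9544 - 2.2500
  = 0.2044 bits

No. I(P;Q) = 0.2044 bits, which is ≤ 0.25 bits.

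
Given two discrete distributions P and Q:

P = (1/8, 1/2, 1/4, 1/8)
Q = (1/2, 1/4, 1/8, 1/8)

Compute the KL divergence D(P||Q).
D(P||Q) = Σ P(i) log₂(P(i)/Q(i))
  i=0: (1/8) × log₂((1/8)/(1/2)) = (1/8) × log₂(1/4) = -0.2500
  i=1: (1/2) × log₂((1/2)/(1/4)) = (1/2) × log₂(2) = 0.5000
  i=2: (1/4) × log₂((1/4)/(1/8)) = (1/4) × log₂(2) = 0.2500
  i=3: (1/8) × log₂((1/8)/(1/8)) = (1/8) × log₂(1) = 0.0000
D(P||Q) = -0.2500 + 0.5000 + 0.2500 + 0.0000
  = 0.5000 bits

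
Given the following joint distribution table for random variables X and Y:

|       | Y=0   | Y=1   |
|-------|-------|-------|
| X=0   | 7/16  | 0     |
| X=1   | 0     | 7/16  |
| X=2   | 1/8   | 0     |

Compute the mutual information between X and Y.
Marginal P(X) (row sums):
  P(X=0) = 7/16 + 0 = 7/16
  P(X=1) = 0 + 7/16 = 7/16
  P(X=2) = 1/8 + 0 = 1/8
Marginal P(Y) (column sums):
  P(Y=0) = 7/16 + 0 + 1/8 = 9/16
  P(Y=1) = 0 + 7/16 + 0 = 7/16

H(X) = -[(7/16)·log₂(7/16) + (7/16)·log₂(7/16) + (1/8)·log₂(1/8)]
  = 0.5218 + 0.5218 + 0.3750
  = 1.4186 bits
H(Y) = -[(9/16)·log₂(9/16) + (7/16)·log₂(7/16)]
  = 0.4669 + 0.5218
  = 0.9887 bits
H(X,Y) = -[(7/16)·log₂(7/16) + (7/16)·log₂(7/16) + (1/8)·log₂(1/8)]
  = 0.5218 + 0.5218 + 0.3750
  = 1.4186 bits

I(X;Y) = H(X) + H(Y) - H(X,Y)
  = 1.4186 + 0.9887 - 1.4186
  = 0.9887 bits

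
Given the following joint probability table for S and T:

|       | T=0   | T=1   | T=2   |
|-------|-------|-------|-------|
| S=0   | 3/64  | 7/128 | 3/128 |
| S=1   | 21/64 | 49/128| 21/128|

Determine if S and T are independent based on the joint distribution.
Marginal P(S) (row sums):
  P(S=0) = 3/64 + 7/128 + 3/128 = 1/8
  P(S=1) = 21/64 + 49/128 + 21/128 = 7/8
Marginal P(T) (column sums):
  P(T=0) = 3/64 + 21/64 = 3/8
  P(T=1) = 7/128 + 49/128 = 7/16
  P(T=2) = 3/128 + 21/128 = 3/16

S and T are independent iff P(S=i,T=j) = P(S=i)·P(T=j) for every cell.
  P(S=0)·P(T=0) = 1/8 × 3/8 = 3/64 = P(S=0,T=0) ✓
  P(S=0)·P(T=1) = 1/8 × 7/16 = 7/128 = P(S=0,T=1) ✓
  P(S=0)·P(T=2) = 1/8 × 3/16 = 3/128 = P(S=0,T=2) ✓
  P(S=1)·P(T=0) = 7/8 × 3/8 = 21/64 = P(S=1,T=0) ✓
  P(S=1)·P(T=1) = 7/8 × 7/16 = 49/128 = P(S=1,T=1) ✓
  P(S=1)·P(T=2) = 7/8 × 3/16 = 21/128 = P(S=1,T=2) ✓

Yes, S and T are independent: every cell factors, so I(S;T) = 0 bits.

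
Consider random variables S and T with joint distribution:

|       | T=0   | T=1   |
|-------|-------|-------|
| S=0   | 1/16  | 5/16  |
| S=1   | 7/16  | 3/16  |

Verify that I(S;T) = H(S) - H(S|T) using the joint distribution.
Left side, from I(S;T) = H(S) + H(T) - H(S,T):
Marginal P(S) (row sums):
  P(S=0) = 1/16 + 5/16 = 3/8
  P(S=1) = 7/16 + 3/16 = 5/8
Marginal P(T) (column sums):
  P(T=0) = 1/16 + 7/16 = 1/2
  P(T=1) = 5/16 + 3/16 = 1/2

H(S) = -[(3/8)·log₂(3/8) + (5/8)·log₂(5/8)]
  = 0.5306 + 0.4238
  = 0.9544 bits
H(T) = -[(1/2)·log₂(1/2) + (1/2)·log₂(1/2)]
  = 0.5000 + 0.5000
  = 1.0000 bits
H(S,T) = -[(1/16)·log₂(1/16) + (5/16)·log₂(5/16) + (7/16)·log₂(7/16) + (3/16)·log₂(3/16)]
  = 0.2500 + 0.5244 + 0.5218 + 0.4528
  = 1.7490 bits

I(S;T) = H(S) + H(T) - H(S,T)
  = 0.9544 + 1.0000 - 1.7490
  = 0.2054 bits

Right side, with H(S|T) computed directly from the conditional probabilities:
H(S|T) = -Σ P(S,T)·log₂ P(S|T), where P(S|T) = P(S,T) / P(T)
  (S=0,T=0): P(S|T) = (1/16)/(1/2) = 1/8;  -(1/16)·log₂(1/8) = 0.1875
  (S=0,T=1): P(S|T) = (5/16)/(1/2) = 5/8;  -(5/16)·log₂(5/8) = 0.2119
  (S=1,T=0): P(S|T) = (7/16)/(1/2) = 7/8;  -(7/16)·log₂(7/8) = 0.0843
  (S=1,T=1): P(S|T) = (3/16)/(1/2) = 3/8;  -(3/16)·log₂(3/8) = 0.2653
H(S|T) = 0.1875 + 0.2119 + 0.0843 + 0.2653
  = 0.7490 bits
H(S) - H(S|T) = 0.9544 - 0.7490 = 0.2054 bits

Both sides equal 0.2054 bits, so I(S;T) = H(S) - H(S|T) ✓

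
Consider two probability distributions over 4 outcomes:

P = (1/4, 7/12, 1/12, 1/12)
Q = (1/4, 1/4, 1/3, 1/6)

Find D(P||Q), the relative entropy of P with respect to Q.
D(P||Q) = Σ P(i) log₂(P(i)/Q(i))
  i=0: (1/4) × log₂((1/4)/(1/4)) = (1/4) × log₂(1) = 0.0000
  i=1: (7/12) × log₂((7/12)/(1/4)) = (7/12) × log₂(7/3) = 0.7131
  i=2: (1/12) × log₂((1/12)/(1/3)) = (1/12) × log₂(1/4) = -0.1667
  i=3: (1/12) × log₂((1/12)/(1/6)) = (1/12) × log₂(1/2) = -0.0833
D(P||Q) = 0.0000 + 0.7131 - 0.1667 - 0.0833
  = 0.4631 bits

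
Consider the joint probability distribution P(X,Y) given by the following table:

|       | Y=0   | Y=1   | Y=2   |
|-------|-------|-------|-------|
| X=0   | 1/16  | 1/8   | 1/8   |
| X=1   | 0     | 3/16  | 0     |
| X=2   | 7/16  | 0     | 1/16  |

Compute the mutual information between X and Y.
Marginal P(X) (row sums):
  P(X=0) = 1/16 + 1/8 + 1/8 = 5/16
  P(X=1) = 0 + 3/16 + 0 = 3/16
  P(X=2) = 7/16 + 0 + 1/16 = 1/2
Marginal P(Y) (column sums):
  P(Y=0) = 1/16 + 0 + 7/16 = 1/2
  P(Y=1) = 1/8 + 3/16 + 0 = 5/16
  P(Y=2) = 1/8 + 0 + 1/16 = 3/16

H(X) = -[(5/16)·log₂(5/16) + (3/16)·log₂(3/16) + (1/2)·log₂(1/2)]
  = 0.5244 + 0.4528 + 0.5000
  = 1.4772 bits
H(Y) = -[(1/2)·log₂(1/2) + (5/16)·log₂(5/16) + (3/16)·log₂(3/16)]
  = 0.5000 + 0.5244 + 0.4528
  = 1.4772 bits
H(X,Y) = -[(1/16)·log₂(1/16) + (1/8)·log₂(1/8) + (1/8)·log₂(1/8) + (3/16)·log₂(3/16) + (7/16)·log₂(7/16) + (1/16)·log₂(1/16)]
  = 0.2500 + 0.3750 + 0.3750 + 0.4528 + 0.5218 + 0.2500
  = 2.2246 bits

I(X;Y) = H(X) + H(Y) - H(X,Y)
  = 1.4772 + 1.4772 - 2.2246
  = 0.7298 bits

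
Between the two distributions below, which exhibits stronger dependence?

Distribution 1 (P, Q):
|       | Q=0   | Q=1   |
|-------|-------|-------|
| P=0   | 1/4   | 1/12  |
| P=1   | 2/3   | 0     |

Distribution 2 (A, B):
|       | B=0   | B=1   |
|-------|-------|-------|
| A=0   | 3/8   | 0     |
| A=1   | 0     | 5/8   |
Distribution 1 (P, Q):
Marginal P(P) (row sums):
  P(P=0) = 1/4 + 1/12 = 1/3
  P(P=1) = 2/3 + 0 = 2/3
Marginal P(Q) (column sums):
  P(Q=0) = 1/4 + 2/3 = 11/12
  P(Q=1) = 1/12 + 0 = 1/12

H(P) = -[(1/3)·log₂(1/3) + (2/3)·log₂(2/3)]
  = 0.5283 + 0.3900
  = 0.9183 bits
H(Q) = -[(11/12)·log₂(11/12) + (1/12)·log₂(1/12)]
  = 0.1151 + 0.2987
  = 0.4138 bits
H(P,Q) = -[(1/4)·log₂(1/4) + (1/12)·log₂(1/12) + (2/3)·log₂(2/3)]
  = 0.5000 + 0.2987 + 0.3900
  = 1.1887 bits

I(P;Q) = H(P) + H(Q) - H(P,Q)
  = 0.9183 + 0.4138 - 1.1887
  = 0.1434 bits

Distribution 2 (A, B):
Marginal P(A) (row sums):
  P(A=0) = 3/8 + 0 = 3/8
  P(A=1) = 0 + 5/8 = 5/8
Marginal P(B) (column sums):
  P(B=0) = 3/8 + 0 = 3/8
  P(B=1) = 0 + 5/8 = 5/8

H(A) = -[(3/8)·log₂(3/8) + (5/8)·log₂(5/8)]
  = 0.5306 + 0.4238
  = 0.9544 bits
H(B) = -[(3/8)·log₂(3/8) + (5/8)·log₂(5/8)]
  = 0.5306 + 0.4238
  = 0.9544 bits
H(A,B) = -[(3/8)·log₂(3/8) + (5/8)·log₂(5/8)]
  = 0.5306 + 0.4238
  = 0.9544 bits

I(A;B) = H(A) + H(B) - H(A,B)
  = 0.9544 + 0.9544 - 0.9544
  = 0.9544 bits

I(A;B) = 0.9544 bits > I(P;Q) = 0.1434 bits, so (A, B) has the higher mutual information (stronger dependence).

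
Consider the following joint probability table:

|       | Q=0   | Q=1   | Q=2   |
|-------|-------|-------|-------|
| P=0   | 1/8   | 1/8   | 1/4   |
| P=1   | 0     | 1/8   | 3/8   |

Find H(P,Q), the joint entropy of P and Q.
H(P,Q) = -Σ P(P,Q) log₂ P(P,Q), summed over the non-zero cells:
H(P,Q) = -[(1/8)·log₂(1/8) + (1/8)·log₂(1/8) + (1/4)·log₂(1/4) + (1/8)·log₂(1/8) + (3/8)·log₂(3/8)]
  = 0.3750 + 0.3750 + 0.5000 + 0.3750 + 0.5306
  = 2.1556 bits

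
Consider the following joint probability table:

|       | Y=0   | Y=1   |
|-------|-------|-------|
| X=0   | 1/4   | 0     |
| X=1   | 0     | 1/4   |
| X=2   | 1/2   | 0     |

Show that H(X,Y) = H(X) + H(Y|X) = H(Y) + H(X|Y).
Marginal P(X) (row sums):
  P(X=0) = 1/4 + 0 = 1/4
  P(X=1) = 0 + 1/4 = 1/4
  P(X=2) = 1/2 + 0 = 1/2
Marginal P(Y) (column sums):
  P(Y=0) = 1/4 + 0 + 1/2 = 3/4
  P(Y=1) = 0 + 1/4 + 0 = 1/4

Decomposition 1: H(X) + H(Y|X)
H(X) = -[(1/4)·log₂(1/4) + (1/4)·log₂(1/4) + (1/2)·log₂(1/2)]
  = 0.5000 + 0.5000 + 0.5000
  = 1.5000 bits
H(Y|X) = -Σ P(X,Y)·log₂ P(Y|X), where P(Y|X) = P(X,Y) / P(X)
  (cells with P(X,Y) = 0 contribute 0)
  (X=0,Y=0): P(Y|X) = (1/4)/(1/4) = 1;  -(1/4)·log₂(1) = 0.0000
  (X=1,Y=1): P(Y|X) = (1/4)/(1/4) = 1;  -(1/4)·log₂(1) = 0.0000
  (X=2,Y=0): P(Y|X) = (1/2)/(1/2) = 1;  -(1/2)·log₂(1) = 0.0000
H(Y|X) = 0.0000 + 0.0000 + 0.0000
  = 0.0000 bits
H(X) + H(Y|X) = 1.5000 + 0.0000 = 1.5000 bits

Decomposition 2: H(Y) + H(X|Y)
H(Y) = -[(3/4)·log₂(3/4) + (1/4)·log₂(1/4)]
  = 0.3113 + 0.5000
  = 0.8113 bits
H(X|Y) = -Σ P(X,Y)·log₂ P(X|Y), where P(X|Y) = P(X,Y) / P(Y)
  (cells with P(X,Y) = 0 contribute 0)
  (X=0,Y=0): P(X|Y) = (1/4)/(3/4) = 1/3;  -(1/4)·log₂(1/3) = 0.3962
  (X=1,Y=1): P(X|Y) = (1/4)/(1/4) = 1;  -(1/4)·log₂(1) = 0.0000
  (X=2,Y=0): P(X|Y) = (1/2)/(3/4) = 2/3;  -(1/2)·log₂(2/3) = 0.2925
H(X|Y) = 0.3962 + 0.0000 + 0.2925
  = 0.6887 bits
H(Y) + H(X|Y) = 0.8113 + 0.6887 = 1.5000 bits

Direct computation of the joint entropy:
H(X,Y) = -[(1/4)·log₂(1/4) + (1/4)·log₂(1/4) + (1/2)·log₂(1/2)]
  = 0.5000 + 0.5000 + 0.5000
  = 1.5000 bits

All three agree: H(X,Y) = 1.5000 bits ✓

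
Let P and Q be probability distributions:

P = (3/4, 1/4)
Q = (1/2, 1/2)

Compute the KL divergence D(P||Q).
D(P||Q) = Σ P(i) log₂(P(i)/Q(i))
  i=0: (3/4) × log₂((3/4)/(1/2)) = (3/4) × log₂(3/2) = 0.4387
  i=1: (1/4) × log₂((1/4)/(1/2)) = (1/4) × log₂(1/2) = -0.2500
D(P||Q) = 0.4387 - 0.2500
  = 0.1887 bits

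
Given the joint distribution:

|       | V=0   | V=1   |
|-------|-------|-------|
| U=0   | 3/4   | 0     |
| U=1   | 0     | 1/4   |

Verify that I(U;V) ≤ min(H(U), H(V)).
Marginal P(U) (row sums):
  P(U=0) = 3/4 + 0 = 3/4
  P(U=1) = 0 + 1/4 = 1/4
Marginal P(V) (column sums):
  P(V=0) = 3/4 + 0 = 3/4
  P(V=1) = 0 + 1/4 = 1/4

H(U) = -[(3/4)·log₂(3/4) + (1/4)·log₂(1/4)]
  = 0.3113 + 0.5000
  = 0.8113 bits
H(V) = -[(3/4)·log₂(3/4) + (1/4)·log₂(1/4)]
  = 0.3113 + 0.5000
  = 0.8113 bits
H(U,V) = -[(3/4)·log₂(3/4) + (1/4)·log₂(1/4)]
  = 0.3113 + 0.5000
  = 0.8113 bits

I(U;V) = H(U) + H(V) - H(U,V)
  = 0.8113 + 0.8113 - 0.8113
  = 0.8113 bits

min(H(U), H(V)) = min(0.8113, 0.8113) = 0.8113 bits
Since 0.8113 ≤ 0.8113, the bound is satisfied ✓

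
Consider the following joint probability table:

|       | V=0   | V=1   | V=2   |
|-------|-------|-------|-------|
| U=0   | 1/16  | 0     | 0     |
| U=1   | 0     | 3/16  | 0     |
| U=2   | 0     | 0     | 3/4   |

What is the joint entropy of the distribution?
H(U,V) = -Σ P(U,V) log₂ P(U,V), summed over the non-zero cells:
H(U,V) = -[(1/16)·log₂(1/16) + (3/16)·log₂(3/16) + (3/4)·log₂(3/4)]
  = 0.2500 + 0.4528 + 0.3113
  = 1.0141 bits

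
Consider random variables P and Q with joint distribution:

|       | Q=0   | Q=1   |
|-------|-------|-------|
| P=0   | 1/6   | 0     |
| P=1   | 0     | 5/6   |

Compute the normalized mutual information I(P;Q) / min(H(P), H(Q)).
Marginal P(P) (row sums):
  P(P=0) = 1/6 + 0 = 1/6
  P(P=1) = 0 + 5/6 = 5/6
Marginal P(Q) (column sums):
  P(Q=0) = 1/6 + 0 = 1/6
  P(Q=1) = 0 + 5/6 = 5/6

H(P) = -[(1/6)·log₂(1/6) + (5/6)·log₂(5/6)]
  = 0.4308 + 0.2192
  = 0.6500 bits
H(Q) = -[(1/6)·log₂(1/6) + (5/6)·log₂(5/6)]
  = 0.4308 + 0.2192
  = 0.6500 bits
H(P,Q) = -[(1/6)·log₂(1/6) + (5/6)·log₂(5/6)]
  = 0.4308 + 0.2192
  = 0.6500 bits

I(P;Q) = H(P) + H(Q) - H(P,Q)
  = 0.6500 + 0.6500 - 0.6500
  = 0.6500 bits

min(H(P), H(Q)) = min(0.6500, 0.6500) = 0.6500 bits
Normalized MI = 0.6500 / 0.6500 = 1.0000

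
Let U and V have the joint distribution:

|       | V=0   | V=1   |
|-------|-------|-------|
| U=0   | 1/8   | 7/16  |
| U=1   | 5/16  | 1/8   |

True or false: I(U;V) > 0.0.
Marginal P(U) (row sums):
  P(U=0) = 1/8 + 7/16 = 9/16
  P(U=1) = 5/16 + 1/8 = 7/16
Marginal P(V) (column sums):
  P(V=0) = 1/8 + 5/16 = 7/16
  P(V=1) = 7/16 + 1/8 = 9/16

H(U) = -[(9/16)·log₂(9/16) + (7/16)·log₂(7/16)]
  = 0.4669 + 0.5218
  = 0.9887 bits
H(V) = -[(7/16)·log₂(7/16) + (9/16)·log₂(9/16)]
  = 0.5218 + 0.4669
  = 0.9887 bits
H(U,V) = -[(1/8)·log₂(1/8) + (7/16)·log₂(7/16) + (5/16)·log₂(5/16) + (1/8)·log₂(1/8)]
  = 0.3750 + 0.5218 + 0.5244 + 0.3750
  = 1.7962 bits

I(U;V) = H(U) + H(V) - H(U,V)
  = 0.9887 + 0.9887 - 1.7962
  = 0.1812 bits

True. I(U;V) = 0.1812 bits, which is > 0.0 bits.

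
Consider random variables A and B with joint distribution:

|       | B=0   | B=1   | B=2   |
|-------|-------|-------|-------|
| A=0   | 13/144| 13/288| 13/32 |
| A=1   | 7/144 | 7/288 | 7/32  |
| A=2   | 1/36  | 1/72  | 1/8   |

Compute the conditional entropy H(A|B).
Marginal P(B) (column sums):
  P(B=0) = 13/144 + 7/144 + 1/36 = 1/6
  P(B=1) = 13/288 + 7/288 + 1/72 = 1/12
  P(B=2) = 13/32 + 7/32 + 1/8 = 3/4

H(A|B) = -Σ P(A,B)·log₂ P(A|B), where P(A|B) = P(A,B) / P(B)
  (A=0,B=0): P(A|B) = (13/144)/(1/6) = 13/24;  -(13/144)·log₂(13/24) = 0.0799
  (A=0,B=1): P(A|B) = (13/288)/(1/12) = 13/24;  -(13/288)·log₂(13/24) = 0.0399
  (A=0,B=2): P(A|B) = (13/32)/(3/4) = 13/24;  -(13/32)·log₂(13/24) = 0.3593
  (A=1,B=0): P(A|B) = (7/144)/(1/6) = 7/24;  -(7/144)·log₂(7/24) = 0.0864
  (A=1,B=1): P(A|B) = (7/288)/(1/12) = 7/24;  -(7/288)·log₂(7/24) = 0.0432
  (A=1,B=2): P(A|B) = (7/32)/(3/4) = 7/24;  -(7/32)·log₂(7/24) = 0.3889
  (A=2,B=0): P(A|B) = (1/36)/(1/6) = 1/6;  -(1/36)·log₂(1/6) = 0.0718
  (A=2,B=1): P(A|B) = (1/72)/(1/12) = 1/6;  -(1/72)·log₂(1/6) = 0.0359
  (A=2,B=2): P(A|B) = (1/8)/(3/4) = 1/6;  -(1/8)·log₂(1/6) = 0.3231
H(A|B) = 0.0799 + 0.0399 + 0.3593 + 0.0864 + 0.0432 + 0.3889 + 0.0718 + 0.0359 + 0.3231
  = 1.4284 bits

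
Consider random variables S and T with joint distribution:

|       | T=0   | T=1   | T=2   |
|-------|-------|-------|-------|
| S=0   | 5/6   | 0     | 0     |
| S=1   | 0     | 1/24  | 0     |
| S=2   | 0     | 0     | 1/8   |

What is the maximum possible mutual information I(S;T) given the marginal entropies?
The upper bound on mutual information is I(S;T) ≤ min(H(S), H(T)).

Marginal P(S) (row sums):
  P(S=0) = 5/6 + 0 + 0 = 5/6
  P(S=1) = 0 + 1/24 + 0 = 1/24
  P(S=2) = 0 + 0 + 1/8 = 1/8
Marginal P(T) (column sums):
  P(T=0) = 5/6 + 0 + 0 = 5/6
  P(T=1) = 0 + 1/24 + 0 = 1/24
  P(T=2) = 0 + 0 + 1/8 = 1/8

H(S) = -[(5/6)·log₂(5/6) + (1/24)·log₂(1/24) + (1/8)·log₂(1/8)]
  = 0.2192 + 0.1910 + 0.3750
  = 0.7852 bits
H(T) = -[(5/6)·log₂(5/6) + (1/24)·log₂(1/24) + (1/8)·log₂(1/8)]
  = 0.2192 + 0.1910 + 0.3750
  = 0.7852 bits

Maximum possible I(S;T) = min(0.7852, 0.7852) = 0.7852 bits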